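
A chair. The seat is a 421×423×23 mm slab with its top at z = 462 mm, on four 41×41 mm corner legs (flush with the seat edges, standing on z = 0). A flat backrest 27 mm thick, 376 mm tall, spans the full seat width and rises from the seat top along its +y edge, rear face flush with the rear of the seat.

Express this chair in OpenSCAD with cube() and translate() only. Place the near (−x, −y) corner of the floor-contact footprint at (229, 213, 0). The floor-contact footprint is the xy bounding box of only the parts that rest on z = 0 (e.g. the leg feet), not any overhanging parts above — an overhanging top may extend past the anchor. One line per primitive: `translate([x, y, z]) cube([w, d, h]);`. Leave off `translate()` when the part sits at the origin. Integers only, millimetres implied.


translate([229, 213, 439]) cube([421, 423, 23]);
translate([229, 213, 0]) cube([41, 41, 439]);
translate([609, 213, 0]) cube([41, 41, 439]);
translate([229, 595, 0]) cube([41, 41, 439]);
translate([609, 595, 0]) cube([41, 41, 439]);
translate([229, 609, 462]) cube([421, 27, 376]);


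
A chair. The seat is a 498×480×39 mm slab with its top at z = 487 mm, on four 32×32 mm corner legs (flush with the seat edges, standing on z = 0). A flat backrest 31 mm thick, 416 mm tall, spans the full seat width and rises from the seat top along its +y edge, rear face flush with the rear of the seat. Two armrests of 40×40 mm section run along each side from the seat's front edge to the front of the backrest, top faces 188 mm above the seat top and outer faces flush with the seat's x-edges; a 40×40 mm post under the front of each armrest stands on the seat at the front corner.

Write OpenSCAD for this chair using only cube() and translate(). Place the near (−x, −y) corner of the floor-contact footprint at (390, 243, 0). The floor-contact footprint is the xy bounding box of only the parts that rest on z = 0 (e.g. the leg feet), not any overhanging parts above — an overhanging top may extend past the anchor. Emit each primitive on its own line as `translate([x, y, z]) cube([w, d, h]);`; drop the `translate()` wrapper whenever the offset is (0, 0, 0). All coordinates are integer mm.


// leg_h = 487 - 39 = 448
// arm post h = 188 - 40 = 148
translate([390, 243, 448]) cube([498, 480, 39]);
translate([390, 243, 0]) cube([32, 32, 448]);
translate([856, 243, 0]) cube([32, 32, 448]);
translate([390, 691, 0]) cube([32, 32, 448]);
translate([856, 691, 0]) cube([32, 32, 448]);
translate([390, 692, 487]) cube([498, 31, 416]);
translate([390, 243, 635]) cube([40, 449, 40]);
translate([848, 243, 635]) cube([40, 449, 40]);
translate([390, 243, 487]) cube([40, 40, 148]);
translate([848, 243, 487]) cube([40, 40, 148]);


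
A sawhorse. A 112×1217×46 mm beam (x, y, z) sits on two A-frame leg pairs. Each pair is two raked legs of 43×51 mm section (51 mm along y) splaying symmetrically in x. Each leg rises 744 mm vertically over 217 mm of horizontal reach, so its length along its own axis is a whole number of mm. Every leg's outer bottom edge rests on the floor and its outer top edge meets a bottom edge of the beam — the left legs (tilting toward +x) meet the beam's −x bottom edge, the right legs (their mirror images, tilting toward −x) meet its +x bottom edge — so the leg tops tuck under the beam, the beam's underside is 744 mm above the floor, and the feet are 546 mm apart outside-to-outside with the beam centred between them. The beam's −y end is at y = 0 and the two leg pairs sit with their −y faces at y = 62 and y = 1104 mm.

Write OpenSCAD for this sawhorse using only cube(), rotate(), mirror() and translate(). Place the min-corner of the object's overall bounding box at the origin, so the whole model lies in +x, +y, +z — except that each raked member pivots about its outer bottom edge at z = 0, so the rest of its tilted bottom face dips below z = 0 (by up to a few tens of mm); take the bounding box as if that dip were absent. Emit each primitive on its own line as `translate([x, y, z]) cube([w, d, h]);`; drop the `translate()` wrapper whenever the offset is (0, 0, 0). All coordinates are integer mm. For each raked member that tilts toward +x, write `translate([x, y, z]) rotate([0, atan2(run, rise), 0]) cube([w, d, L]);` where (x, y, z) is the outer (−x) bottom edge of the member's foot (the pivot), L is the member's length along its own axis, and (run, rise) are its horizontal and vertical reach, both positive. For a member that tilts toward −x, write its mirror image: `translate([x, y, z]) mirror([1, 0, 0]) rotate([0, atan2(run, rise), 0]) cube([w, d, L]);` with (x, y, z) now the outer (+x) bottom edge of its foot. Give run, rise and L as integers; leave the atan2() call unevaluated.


translate([217, 0, 744]) cube([112, 1217, 46]);
translate([0, 62, 0]) rotate([0, atan2(217, 744), 0]) cube([43, 51, 775]);
translate([546, 62, 0]) mirror([1, 0, 0]) rotate([0, atan2(217, 744), 0]) cube([43, 51, 775]);
translate([0, 1104, 0]) rotate([0, atan2(217, 744), 0]) cube([43, 51, 775]);
translate([546, 1104, 0]) mirror([1, 0, 0]) rotate([0, atan2(217, 744), 0]) cube([43, 51, 775]);


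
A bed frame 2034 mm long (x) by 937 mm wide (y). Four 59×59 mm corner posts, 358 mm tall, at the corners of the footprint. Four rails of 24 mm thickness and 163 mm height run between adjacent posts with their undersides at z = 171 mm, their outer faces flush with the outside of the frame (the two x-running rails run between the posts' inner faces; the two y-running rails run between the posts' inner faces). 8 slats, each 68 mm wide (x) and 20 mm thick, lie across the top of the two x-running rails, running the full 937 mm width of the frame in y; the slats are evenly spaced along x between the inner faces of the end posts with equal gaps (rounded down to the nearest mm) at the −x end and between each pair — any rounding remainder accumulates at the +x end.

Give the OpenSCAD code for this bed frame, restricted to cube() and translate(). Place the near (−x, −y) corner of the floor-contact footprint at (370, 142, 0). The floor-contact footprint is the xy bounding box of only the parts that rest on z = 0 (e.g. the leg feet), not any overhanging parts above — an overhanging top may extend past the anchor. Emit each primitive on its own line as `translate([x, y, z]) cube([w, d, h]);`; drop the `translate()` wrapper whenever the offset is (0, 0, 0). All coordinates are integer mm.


// slat z = rail_z + rail_h = 171 + 163 = 334
// slat gap = ⌊(1916 − 8·68) / 9⌋ = 152
translate([370, 142, 0]) cube([59, 59, 358]);
translate([370, 1020, 0]) cube([59, 59, 358]);
translate([2345, 142, 0]) cube([59, 59, 358]);
translate([2345, 1020, 0]) cube([59, 59, 358]);
translate([429, 142, 171]) cube([1916, 24, 163]);
translate([429, 1055, 171]) cube([1916, 24, 163]);
translate([370, 201, 171]) cube([24, 819, 163]);
translate([2380, 201, 171]) cube([24, 819, 163]);
translate([581, 142, 334]) cube([68, 937, 20]);
translate([801, 142, 334]) cube([68, 937, 20]);
translate([1021, 142, 334]) cube([68, 937, 20]);
translate([1241, 142, 334]) cube([68, 937, 20]);
translate([1461, 142, 334]) cube([68, 937, 20]);
translate([1681, 142, 334]) cube([68, 937, 20]);
translate([1901, 142, 334]) cube([68, 937, 20]);
translate([2121, 142, 334]) cube([68, 937, 20]);


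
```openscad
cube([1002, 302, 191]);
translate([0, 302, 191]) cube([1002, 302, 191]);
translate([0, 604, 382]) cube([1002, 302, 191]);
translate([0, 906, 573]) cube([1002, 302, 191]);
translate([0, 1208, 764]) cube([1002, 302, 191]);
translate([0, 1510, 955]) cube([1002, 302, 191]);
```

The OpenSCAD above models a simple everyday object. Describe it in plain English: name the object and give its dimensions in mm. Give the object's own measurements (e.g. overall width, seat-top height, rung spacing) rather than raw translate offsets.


A straight staircase of 6 solid steps. Each step is 1002 mm wide (x), 302 mm deep (y, the going) and 191 mm tall (the rise). The first step rests on the floor; each subsequent step sits one going further in +y and one rise higher in +z, directly behind and above the previous step with no overlap.


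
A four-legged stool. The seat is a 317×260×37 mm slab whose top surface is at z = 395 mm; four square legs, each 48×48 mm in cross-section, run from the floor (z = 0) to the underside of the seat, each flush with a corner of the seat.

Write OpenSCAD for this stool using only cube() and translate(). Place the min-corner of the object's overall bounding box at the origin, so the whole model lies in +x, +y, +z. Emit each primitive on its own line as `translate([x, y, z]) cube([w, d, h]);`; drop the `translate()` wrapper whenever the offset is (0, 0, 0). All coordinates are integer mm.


translate([0, 0, 358]) cube([317, 260, 37]);
cube([48, 48, 358]);
translate([269, 0, 0]) cube([48, 48, 358]);
translate([0, 212, 0]) cube([48, 48, 358]);
translate([269, 212, 0]) cube([48, 48, 358]);


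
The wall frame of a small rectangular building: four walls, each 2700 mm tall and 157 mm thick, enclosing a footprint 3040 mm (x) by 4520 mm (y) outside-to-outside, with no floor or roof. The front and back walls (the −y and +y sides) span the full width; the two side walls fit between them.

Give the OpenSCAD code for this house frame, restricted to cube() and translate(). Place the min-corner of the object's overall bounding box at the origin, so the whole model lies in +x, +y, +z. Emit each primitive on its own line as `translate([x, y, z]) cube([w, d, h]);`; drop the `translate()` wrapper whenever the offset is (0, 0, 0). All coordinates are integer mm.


cube([3040, 157, 2700]);
translate([0, 4363, 0]) cube([3040, 157, 2700]);
translate([0, 157, 0]) cube([157, 4206, 2700]);
translate([2883, 157, 0]) cube([157, 4206, 2700]);


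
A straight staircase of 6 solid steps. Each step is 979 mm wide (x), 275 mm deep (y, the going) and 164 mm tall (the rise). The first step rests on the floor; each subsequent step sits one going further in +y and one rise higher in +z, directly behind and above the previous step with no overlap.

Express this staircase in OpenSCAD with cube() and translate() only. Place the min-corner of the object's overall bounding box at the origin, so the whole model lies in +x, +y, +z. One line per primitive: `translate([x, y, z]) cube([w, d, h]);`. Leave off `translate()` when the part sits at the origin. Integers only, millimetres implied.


cube([979, 275, 164]);
translate([0, 275, 164]) cube([979, 275, 164]);
translate([0, 550, 328]) cube([979, 275, 164]);
translate([0, 825, 492]) cube([979, 275, 164]);
translate([0, 1100, 656]) cube([979, 275, 164]);
translate([0, 1375, 820]) cube([979, 275, 164]);


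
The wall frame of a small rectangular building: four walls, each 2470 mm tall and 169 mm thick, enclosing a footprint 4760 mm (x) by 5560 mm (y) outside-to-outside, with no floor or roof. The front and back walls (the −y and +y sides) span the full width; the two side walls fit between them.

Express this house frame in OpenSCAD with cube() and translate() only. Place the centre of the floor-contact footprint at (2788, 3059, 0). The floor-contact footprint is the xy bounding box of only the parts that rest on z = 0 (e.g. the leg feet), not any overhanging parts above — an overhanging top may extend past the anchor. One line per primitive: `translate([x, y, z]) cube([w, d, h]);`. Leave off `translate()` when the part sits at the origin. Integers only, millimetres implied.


translate([408, 279, 0]) cube([4760, 169, 2470]);
translate([408, 5670, 0]) cube([4760, 169, 2470]);
translate([408, 448, 0]) cube([169, 5222, 2470]);
translate([4999, 448, 0]) cube([169, 5222, 2470]);


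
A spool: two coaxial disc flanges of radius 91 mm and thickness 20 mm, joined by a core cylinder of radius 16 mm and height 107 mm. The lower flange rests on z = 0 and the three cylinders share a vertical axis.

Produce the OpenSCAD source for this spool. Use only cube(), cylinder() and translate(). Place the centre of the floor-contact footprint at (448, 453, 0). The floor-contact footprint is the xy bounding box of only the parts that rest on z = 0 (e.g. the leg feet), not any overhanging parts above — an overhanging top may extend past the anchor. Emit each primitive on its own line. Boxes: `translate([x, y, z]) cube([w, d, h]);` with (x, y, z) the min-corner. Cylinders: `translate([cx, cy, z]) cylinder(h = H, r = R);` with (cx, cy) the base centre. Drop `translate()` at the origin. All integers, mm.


translate([448, 453, 0]) cylinder(h = 20, r = 91);
translate([448, 453, 20]) cylinder(h = 107, r = 16);
translate([448, 453, 127]) cylinder(h = 20, r = 91);


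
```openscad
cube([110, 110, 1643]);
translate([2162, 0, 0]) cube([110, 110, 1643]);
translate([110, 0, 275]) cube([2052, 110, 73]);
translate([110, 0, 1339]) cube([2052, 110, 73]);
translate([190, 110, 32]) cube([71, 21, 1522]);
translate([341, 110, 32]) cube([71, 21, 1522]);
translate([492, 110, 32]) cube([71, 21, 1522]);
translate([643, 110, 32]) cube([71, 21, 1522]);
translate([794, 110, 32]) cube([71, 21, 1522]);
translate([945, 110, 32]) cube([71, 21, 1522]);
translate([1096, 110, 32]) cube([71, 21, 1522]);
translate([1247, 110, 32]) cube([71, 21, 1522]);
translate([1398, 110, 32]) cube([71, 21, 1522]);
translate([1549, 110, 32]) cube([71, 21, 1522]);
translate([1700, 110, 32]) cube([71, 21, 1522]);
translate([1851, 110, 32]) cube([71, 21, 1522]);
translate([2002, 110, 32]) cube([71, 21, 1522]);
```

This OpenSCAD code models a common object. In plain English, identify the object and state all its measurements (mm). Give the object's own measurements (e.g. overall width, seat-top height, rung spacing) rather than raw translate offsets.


A fence section. Two 110×110 mm posts, 1643 mm tall, stand on the floor with a clear span of 2052 mm between their inner faces. Two horizontal rails of 110×73 mm section span the gap between the posts with their undersides at z = 275 mm and z = 1339 mm, flush with the posts' −y face. 13 pickets, each 71 mm wide, 21 mm thick and 1522 mm tall, are fixed to the +y face of the rails with their bottoms at z = 32 mm, spaced across the span with a 80 mm gap after the −x post and between neighbouring pickets, with 89 mm left before the +x post.


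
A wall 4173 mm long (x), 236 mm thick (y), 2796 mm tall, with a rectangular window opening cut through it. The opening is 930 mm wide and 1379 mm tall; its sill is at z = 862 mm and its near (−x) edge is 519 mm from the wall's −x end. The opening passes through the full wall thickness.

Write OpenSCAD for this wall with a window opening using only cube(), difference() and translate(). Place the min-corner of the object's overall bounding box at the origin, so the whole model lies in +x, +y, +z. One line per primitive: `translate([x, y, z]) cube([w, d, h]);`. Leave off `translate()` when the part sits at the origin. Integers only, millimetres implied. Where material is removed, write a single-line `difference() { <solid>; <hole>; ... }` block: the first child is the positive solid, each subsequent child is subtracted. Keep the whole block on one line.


difference() { cube([4173, 236, 2796]); translate([519, 0, 862]) cube([930, 236, 1379]); }


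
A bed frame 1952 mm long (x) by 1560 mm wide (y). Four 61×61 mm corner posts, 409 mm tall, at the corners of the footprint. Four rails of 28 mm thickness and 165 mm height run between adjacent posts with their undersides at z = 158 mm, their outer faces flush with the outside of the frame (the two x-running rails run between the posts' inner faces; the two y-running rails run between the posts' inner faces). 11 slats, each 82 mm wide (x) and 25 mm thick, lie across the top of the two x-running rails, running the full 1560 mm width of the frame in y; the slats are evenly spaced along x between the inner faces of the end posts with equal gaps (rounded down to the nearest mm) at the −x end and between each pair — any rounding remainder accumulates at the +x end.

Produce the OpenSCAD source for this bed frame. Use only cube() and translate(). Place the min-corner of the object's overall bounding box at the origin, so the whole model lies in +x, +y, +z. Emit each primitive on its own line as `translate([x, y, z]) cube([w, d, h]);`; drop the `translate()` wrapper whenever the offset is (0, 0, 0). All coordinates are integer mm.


cube([61, 61, 409]);
translate([0, 1499, 0]) cube([61, 61, 409]);
translate([1891, 0, 0]) cube([61, 61, 409]);
translate([1891, 1499, 0]) cube([61, 61, 409]);
translate([61, 0, 158]) cube([1830, 28, 165]);
translate([61, 1532, 158]) cube([1830, 28, 165]);
translate([0, 61, 158]) cube([28, 1438, 165]);
translate([1924, 61, 158]) cube([28, 1438, 165]);
translate([138, 0, 323]) cube([82, 1560, 25]);
translate([297, 0, 323]) cube([82, 1560, 25]);
translate([456, 0, 323]) cube([82, 1560, 25]);
translate([615, 0, 323]) cube([82, 1560, 25]);
translate([774, 0, 323]) cube([82, 1560, 25]);
translate([933, 0, 323]) cube([82, 1560, 25]);
translate([1092, 0, 323]) cube([82, 1560, 25]);
translate([1251, 0, 323]) cube([82, 1560, 25]);
translate([1410, 0, 323]) cube([82, 1560, 25]);
translate([1569, 0, 323]) cube([82, 1560, 25]);
translate([1728, 0, 323]) cube([82, 1560, 25]);


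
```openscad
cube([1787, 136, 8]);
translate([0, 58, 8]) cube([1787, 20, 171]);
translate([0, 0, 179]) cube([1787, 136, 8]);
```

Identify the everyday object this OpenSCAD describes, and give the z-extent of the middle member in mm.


An I-beam. The web height is 171 mm.

Two wide flanges with a thin centred web — an I-beam. Overall 187 mm minus two 8 mm flanges gives a web of 187 − 2·8 = 171 mm.


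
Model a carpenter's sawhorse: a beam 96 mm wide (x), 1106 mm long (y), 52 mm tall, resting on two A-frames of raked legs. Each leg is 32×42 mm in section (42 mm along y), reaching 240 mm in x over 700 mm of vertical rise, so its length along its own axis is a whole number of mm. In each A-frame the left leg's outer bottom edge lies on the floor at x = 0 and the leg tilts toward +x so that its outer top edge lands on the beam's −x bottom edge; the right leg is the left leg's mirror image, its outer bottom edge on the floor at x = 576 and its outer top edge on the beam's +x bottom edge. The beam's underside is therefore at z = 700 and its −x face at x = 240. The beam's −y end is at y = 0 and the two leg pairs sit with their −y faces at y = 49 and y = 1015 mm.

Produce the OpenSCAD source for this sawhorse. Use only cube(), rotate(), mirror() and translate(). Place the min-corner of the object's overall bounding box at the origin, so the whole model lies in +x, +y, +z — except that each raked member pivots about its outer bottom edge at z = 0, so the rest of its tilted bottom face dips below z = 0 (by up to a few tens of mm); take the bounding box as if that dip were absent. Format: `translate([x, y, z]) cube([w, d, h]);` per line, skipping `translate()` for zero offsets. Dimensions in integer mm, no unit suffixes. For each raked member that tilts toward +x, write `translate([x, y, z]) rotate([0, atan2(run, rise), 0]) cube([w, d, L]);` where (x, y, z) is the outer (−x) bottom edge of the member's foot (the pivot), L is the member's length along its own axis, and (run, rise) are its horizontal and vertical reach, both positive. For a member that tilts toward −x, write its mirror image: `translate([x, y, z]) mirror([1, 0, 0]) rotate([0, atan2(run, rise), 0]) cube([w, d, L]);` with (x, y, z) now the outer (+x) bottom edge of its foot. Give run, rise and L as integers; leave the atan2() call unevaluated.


translate([240, 0, 700]) cube([96, 1106, 52]);
translate([0, 49, 0]) rotate([0, atan2(240, 700), 0]) cube([32, 42, 740]);
translate([576, 49, 0]) mirror([1, 0, 0]) rotate([0, atan2(240, 700), 0]) cube([32, 42, 740]);
translate([0, 1015, 0]) rotate([0, atan2(240, 700), 0]) cube([32, 42, 740]);
translate([576, 1015, 0]) mirror([1, 0, 0]) rotate([0, atan2(240, 700), 0]) cube([32, 42, 740]);


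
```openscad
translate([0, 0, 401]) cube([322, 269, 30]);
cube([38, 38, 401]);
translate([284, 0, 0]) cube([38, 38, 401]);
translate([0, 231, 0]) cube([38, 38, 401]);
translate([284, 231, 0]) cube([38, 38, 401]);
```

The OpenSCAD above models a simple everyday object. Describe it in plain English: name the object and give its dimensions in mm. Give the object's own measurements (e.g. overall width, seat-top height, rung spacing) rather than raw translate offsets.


A four-legged stool. The seat is a 322×269×30 mm slab whose top surface is at z = 431 mm; four square legs, each 38×38 mm in cross-section, run from the floor (z = 0) to the underside of the seat, each flush with a corner of the seat.


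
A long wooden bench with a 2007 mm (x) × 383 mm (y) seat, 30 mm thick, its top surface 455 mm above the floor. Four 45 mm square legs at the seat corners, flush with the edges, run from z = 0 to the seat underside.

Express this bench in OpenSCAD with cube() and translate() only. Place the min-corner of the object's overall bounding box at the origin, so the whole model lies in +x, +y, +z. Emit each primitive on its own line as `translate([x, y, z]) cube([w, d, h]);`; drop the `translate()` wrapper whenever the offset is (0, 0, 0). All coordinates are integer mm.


// leg_h = 455 − 30 = 425
translate([0, 0, 425]) cube([2007, 383, 30]);
cube([45, 45, 425]);
translate([0, 338, 0]) cube([45, 45, 425]);
translate([1962, 0, 0]) cube([45, 45, 425]);
translate([1962, 338, 0]) cube([45, 45, 425]);


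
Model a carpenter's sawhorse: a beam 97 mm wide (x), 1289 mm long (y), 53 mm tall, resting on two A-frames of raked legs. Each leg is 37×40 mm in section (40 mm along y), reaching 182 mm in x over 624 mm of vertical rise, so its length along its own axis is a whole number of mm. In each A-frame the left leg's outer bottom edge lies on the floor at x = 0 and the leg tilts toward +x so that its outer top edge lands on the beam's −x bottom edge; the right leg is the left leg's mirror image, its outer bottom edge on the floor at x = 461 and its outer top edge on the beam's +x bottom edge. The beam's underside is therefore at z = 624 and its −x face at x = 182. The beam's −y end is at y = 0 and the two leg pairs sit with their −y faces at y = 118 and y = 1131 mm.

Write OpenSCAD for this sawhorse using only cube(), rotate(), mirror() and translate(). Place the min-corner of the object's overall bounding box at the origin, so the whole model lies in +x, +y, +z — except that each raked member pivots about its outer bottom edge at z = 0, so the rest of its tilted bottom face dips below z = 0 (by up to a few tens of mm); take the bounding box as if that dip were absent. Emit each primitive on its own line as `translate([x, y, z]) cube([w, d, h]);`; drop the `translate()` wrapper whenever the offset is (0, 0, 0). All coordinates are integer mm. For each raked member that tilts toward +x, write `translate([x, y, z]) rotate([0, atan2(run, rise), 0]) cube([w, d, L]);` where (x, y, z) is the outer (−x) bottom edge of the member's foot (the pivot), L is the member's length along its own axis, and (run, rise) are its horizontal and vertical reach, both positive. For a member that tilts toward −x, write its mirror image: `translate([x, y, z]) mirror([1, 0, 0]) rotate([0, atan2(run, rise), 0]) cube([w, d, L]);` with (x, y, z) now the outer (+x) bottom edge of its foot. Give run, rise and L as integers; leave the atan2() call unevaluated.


// leg length = √(182² + 624²) = 650
// right-leg outer foot x = 2·182 + 97 = 461
// beam min-corner = (182, 0, 624)
translate([182, 0, 624]) cube([97, 1289, 53]);
translate([0, 118, 0]) rotate([0, atan2(182, 624), 0]) cube([37, 40, 650]);
translate([461, 118, 0]) mirror([1, 0, 0]) rotate([0, atan2(182, 624), 0]) cube([37, 40, 650]);
translate([0, 1131, 0]) rotate([0, atan2(182, 624), 0]) cube([37, 40, 650]);
translate([461, 1131, 0]) mirror([1, 0, 0]) rotate([0, atan2(182, 624), 0]) cube([37, 40, 650]);


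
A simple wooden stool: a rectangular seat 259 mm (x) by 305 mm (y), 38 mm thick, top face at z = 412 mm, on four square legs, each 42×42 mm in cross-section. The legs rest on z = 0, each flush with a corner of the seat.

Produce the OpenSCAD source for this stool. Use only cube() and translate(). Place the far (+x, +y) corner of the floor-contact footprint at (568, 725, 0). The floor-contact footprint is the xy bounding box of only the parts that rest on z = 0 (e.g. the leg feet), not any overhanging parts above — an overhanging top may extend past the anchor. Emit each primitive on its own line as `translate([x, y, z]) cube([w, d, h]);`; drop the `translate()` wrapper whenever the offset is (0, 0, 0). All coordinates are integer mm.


translate([309, 420, 374]) cube([259, 305, 38]);
translate([309, 420, 0]) cube([42, 42, 374]);
translate([526, 420, 0]) cube([42, 42, 374]);
translate([309, 683, 0]) cube([42, 42, 374]);
translate([526, 683, 0]) cube([42, 42, 374]);


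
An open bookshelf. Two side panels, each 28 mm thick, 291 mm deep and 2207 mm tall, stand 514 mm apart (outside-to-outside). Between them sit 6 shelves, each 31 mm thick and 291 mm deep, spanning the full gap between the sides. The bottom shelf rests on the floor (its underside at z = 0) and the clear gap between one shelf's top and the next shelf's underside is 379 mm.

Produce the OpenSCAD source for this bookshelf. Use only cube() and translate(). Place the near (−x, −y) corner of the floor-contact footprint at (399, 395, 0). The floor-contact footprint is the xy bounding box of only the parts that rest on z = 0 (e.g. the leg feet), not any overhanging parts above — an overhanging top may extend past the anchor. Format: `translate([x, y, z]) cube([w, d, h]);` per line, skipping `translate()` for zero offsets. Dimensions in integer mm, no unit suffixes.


translate([399, 395, 0]) cube([28, 291, 2207]);
translate([885, 395, 0]) cube([28, 291, 2207]);
translate([427, 395, 0]) cube([458, 291, 31]);
translate([427, 395, 410]) cube([458, 291, 31]);
translate([427, 395, 820]) cube([458, 291, 31]);
translate([427, 395, 1230]) cube([458, 291, 31]);
translate([427, 395, 1640]) cube([458, 291, 31]);
translate([427, 395, 2050]) cube([458, 291, 31]);


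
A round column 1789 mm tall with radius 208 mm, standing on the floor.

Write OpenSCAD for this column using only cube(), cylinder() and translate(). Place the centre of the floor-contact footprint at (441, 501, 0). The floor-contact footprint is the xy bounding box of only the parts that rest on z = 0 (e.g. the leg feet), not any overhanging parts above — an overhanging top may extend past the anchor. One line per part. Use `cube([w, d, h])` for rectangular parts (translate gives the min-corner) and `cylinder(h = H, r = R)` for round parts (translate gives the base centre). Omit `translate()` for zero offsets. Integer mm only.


translate([441, 501, 0]) cylinder(h = 1789, r = 208);


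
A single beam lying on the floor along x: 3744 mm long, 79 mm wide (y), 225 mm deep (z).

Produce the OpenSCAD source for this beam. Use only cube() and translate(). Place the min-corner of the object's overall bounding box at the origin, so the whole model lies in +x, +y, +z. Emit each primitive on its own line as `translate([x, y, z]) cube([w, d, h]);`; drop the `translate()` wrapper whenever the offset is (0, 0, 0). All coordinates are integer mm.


cube([3744, 79, 225]);


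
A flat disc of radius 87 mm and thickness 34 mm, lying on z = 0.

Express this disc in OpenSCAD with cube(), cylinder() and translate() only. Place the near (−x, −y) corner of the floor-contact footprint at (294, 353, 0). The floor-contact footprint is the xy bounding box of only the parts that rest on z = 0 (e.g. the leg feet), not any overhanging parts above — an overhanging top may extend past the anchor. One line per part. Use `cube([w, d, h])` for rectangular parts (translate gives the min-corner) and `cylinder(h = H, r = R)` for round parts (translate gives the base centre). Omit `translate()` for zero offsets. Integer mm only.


translate([381, 440, 0]) cylinder(h = 34, r = 87);


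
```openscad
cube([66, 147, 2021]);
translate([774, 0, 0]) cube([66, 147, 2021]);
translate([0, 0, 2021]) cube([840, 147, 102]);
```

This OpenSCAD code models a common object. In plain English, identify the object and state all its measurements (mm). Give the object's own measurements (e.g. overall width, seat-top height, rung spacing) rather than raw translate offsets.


A door frame. The clear opening is 708 mm wide and 2021 mm high. Two 66 mm wide jambs, 147 mm deep, stand either side of the opening from the floor to the top of the opening. A 102 mm thick head sits across the top of both jambs, spanning the full outside width of the frame.


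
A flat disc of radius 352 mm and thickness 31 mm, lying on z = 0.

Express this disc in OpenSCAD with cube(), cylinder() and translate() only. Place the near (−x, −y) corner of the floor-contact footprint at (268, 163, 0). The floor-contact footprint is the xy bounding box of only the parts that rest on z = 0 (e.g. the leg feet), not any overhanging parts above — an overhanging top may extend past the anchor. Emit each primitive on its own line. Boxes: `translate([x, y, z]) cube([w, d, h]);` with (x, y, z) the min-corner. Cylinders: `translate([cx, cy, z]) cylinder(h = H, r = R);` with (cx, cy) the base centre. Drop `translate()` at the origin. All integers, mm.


translate([620, 515, 0]) cylinder(h = 31, r = 352);


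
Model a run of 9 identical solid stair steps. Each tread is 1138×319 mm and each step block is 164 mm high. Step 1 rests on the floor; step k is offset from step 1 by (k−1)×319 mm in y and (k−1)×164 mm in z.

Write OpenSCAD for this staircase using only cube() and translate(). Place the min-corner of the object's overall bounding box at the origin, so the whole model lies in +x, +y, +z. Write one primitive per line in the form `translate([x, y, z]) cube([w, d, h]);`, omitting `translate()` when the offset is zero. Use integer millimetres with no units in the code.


cube([1138, 319, 164]);
translate([0, 319, 164]) cube([1138, 319, 164]);
translate([0, 638, 328]) cube([1138, 319, 164]);
translate([0, 957, 492]) cube([1138, 319, 164]);
translate([0, 1276, 656]) cube([1138, 319, 164]);
translate([0, 1595, 820]) cube([1138, 319, 164]);
translate([0, 1914, 984]) cube([1138, 319, 164]);
translate([0, 2233, 1148]) cube([1138, 319, 164]);
translate([0, 2552, 1312]) cube([1138, 319, 164]);


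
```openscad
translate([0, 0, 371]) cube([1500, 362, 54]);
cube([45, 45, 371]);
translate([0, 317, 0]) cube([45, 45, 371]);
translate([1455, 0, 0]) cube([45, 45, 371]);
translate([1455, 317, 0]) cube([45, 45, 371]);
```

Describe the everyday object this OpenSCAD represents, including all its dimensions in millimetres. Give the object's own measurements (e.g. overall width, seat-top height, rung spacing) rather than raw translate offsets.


A bench: a 1500×362 mm seat slab, 54 mm thick, top at z = 425 mm, on four 45×45 mm square legs flush with the seat corners and standing on z = 0.


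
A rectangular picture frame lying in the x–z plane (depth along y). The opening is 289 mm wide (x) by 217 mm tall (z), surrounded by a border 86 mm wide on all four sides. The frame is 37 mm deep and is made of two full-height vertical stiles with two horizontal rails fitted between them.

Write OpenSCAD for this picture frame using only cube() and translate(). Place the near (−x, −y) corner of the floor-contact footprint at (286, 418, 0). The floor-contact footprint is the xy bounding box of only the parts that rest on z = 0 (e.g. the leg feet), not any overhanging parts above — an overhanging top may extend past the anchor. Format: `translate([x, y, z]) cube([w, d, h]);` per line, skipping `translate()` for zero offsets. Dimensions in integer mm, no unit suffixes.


translate([286, 418, 0]) cube([86, 37, 389]);
translate([661, 418, 0]) cube([86, 37, 389]);
translate([372, 418, 0]) cube([289, 37, 86]);
translate([372, 418, 303]) cube([289, 37, 86]);


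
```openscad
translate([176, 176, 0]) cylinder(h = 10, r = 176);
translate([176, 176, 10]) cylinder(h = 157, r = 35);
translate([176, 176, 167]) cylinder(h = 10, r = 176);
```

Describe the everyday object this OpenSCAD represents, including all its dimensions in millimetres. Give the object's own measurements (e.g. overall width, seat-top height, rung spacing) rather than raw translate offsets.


A spool: two coaxial disc flanges of radius 176 mm and thickness 10 mm, joined by a core cylinder of radius 35 mm and height 157 mm. The lower flange rests on z = 0 and the three cylinders share a vertical axis.


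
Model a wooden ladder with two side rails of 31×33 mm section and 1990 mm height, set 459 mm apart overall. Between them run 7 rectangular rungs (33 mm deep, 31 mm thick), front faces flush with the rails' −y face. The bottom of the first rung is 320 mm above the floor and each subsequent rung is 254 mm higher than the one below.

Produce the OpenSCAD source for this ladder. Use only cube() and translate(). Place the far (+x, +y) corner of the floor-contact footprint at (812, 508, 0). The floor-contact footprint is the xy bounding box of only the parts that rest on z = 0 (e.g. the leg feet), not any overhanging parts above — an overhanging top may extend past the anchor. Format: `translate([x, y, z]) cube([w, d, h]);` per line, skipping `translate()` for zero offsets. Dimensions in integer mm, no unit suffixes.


// rung span = 459 - 2*31 = 397
// rung[k] z = 320 + k*254
translate([353, 475, 0]) cube([31, 33, 1990]);
translate([781, 475, 0]) cube([31, 33, 1990]);
translate([384, 475, 320]) cube([397, 33, 31]);
translate([384, 475, 574]) cube([397, 33, 31]);
translate([384, 475, 828]) cube([397, 33, 31]);
translate([384, 475, 1082]) cube([397, 33, 31]);
translate([384, 475, 1336]) cube([397, 33, 31]);
translate([384, 475, 1590]) cube([397, 33, 31]);
translate([384, 475, 1844]) cube([397, 33, 31]);


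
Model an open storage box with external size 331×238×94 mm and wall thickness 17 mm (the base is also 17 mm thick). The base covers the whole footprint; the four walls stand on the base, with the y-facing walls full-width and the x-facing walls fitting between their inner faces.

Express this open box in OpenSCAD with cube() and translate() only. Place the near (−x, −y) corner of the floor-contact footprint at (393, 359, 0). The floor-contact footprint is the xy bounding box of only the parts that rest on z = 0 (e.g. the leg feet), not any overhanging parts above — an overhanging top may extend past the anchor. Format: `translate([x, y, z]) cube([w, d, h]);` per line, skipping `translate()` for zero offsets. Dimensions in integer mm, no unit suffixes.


translate([393, 359, 0]) cube([331, 238, 17]);
translate([393, 359, 17]) cube([331, 17, 77]);
translate([393, 580, 17]) cube([331, 17, 77]);
translate([393, 376, 17]) cube([17, 204, 77]);
translate([707, 376, 17]) cube([17, 204, 77]);


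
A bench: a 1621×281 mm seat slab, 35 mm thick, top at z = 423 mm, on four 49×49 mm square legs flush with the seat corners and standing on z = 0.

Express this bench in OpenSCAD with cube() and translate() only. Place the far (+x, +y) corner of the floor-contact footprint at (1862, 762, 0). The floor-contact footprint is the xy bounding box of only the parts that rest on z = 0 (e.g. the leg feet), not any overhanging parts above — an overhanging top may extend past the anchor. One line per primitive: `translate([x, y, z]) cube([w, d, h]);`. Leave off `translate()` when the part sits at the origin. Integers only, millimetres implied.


translate([241, 481, 388]) cube([1621, 281, 35]);
translate([241, 481, 0]) cube([49, 49, 388]);
translate([241, 713, 0]) cube([49, 49, 388]);
translate([1813, 481, 0]) cube([49, 49, 388]);
translate([1813, 713, 0]) cube([49, 49, 388]);


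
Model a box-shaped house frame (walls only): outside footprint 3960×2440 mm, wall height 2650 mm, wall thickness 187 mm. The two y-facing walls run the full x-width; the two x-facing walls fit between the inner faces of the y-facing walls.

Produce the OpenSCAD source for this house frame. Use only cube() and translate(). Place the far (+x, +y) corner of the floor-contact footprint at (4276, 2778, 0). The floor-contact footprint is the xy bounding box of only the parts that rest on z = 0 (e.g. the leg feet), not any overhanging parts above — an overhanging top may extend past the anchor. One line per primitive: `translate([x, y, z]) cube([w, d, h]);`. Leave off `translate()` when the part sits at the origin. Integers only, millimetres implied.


translate([316, 338, 0]) cube([3960, 187, 2650]);
translate([316, 2591, 0]) cube([3960, 187, 2650]);
translate([316, 525, 0]) cube([187, 2066, 2650]);
translate([4089, 525, 0]) cube([187, 2066, 2650]);


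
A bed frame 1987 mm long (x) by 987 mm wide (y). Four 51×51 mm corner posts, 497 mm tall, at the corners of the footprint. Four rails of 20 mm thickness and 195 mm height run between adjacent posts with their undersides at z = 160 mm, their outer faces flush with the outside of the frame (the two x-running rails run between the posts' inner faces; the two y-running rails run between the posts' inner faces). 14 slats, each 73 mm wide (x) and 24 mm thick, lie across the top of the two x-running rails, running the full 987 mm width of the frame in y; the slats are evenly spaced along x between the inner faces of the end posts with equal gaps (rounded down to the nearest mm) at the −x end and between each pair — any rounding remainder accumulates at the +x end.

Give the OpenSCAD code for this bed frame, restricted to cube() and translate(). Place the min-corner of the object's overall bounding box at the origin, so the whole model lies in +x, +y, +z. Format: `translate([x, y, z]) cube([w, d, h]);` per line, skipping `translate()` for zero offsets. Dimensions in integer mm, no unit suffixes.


// slat z = rail_z + rail_h = 160 + 195 = 355
// slat gap = ⌊(1885 − 14·73) / 15⌋ = 57
cube([51, 51, 497]);
translate([0, 936, 0]) cube([51, 51, 497]);
translate([1936, 0, 0]) cube([51, 51, 497]);
translate([1936, 936, 0]) cube([51, 51, 497]);
translate([51, 0, 160]) cube([1885, 20, 195]);
translate([51, 967, 160]) cube([1885, 20, 195]);
translate([0, 51, 160]) cube([20, 885, 195]);
translate([1967, 51, 160]) cube([20, 885, 195]);
translate([108, 0, 355]) cube([73, 987, 24]);
translate([238, 0, 355]) cube([73, 987, 24]);
translate([368, 0, 355]) cube([73, 987, 24]);
translate([498, 0, 355]) cube([73, 987, 24]);
translate([628, 0, 355]) cube([73, 987, 24]);
translate([758, 0, 355]) cube([73, 987, 24]);
translate([888, 0, 355]) cube([73, 987, 24]);
translate([1018, 0, 355]) cube([73, 987, 24]);
translate([1148, 0, 355]) cube([73, 987, 24]);
translate([1278, 0, 355]) cube([73, 987, 24]);
translate([1408, 0, 355]) cube([73, 987, 24]);
translate([1538, 0, 355]) cube([73, 987, 24]);
translate([1668, 0, 355]) cube([73, 987, 24]);
translate([1798, 0, 355]) cube([73, 987, 24]);


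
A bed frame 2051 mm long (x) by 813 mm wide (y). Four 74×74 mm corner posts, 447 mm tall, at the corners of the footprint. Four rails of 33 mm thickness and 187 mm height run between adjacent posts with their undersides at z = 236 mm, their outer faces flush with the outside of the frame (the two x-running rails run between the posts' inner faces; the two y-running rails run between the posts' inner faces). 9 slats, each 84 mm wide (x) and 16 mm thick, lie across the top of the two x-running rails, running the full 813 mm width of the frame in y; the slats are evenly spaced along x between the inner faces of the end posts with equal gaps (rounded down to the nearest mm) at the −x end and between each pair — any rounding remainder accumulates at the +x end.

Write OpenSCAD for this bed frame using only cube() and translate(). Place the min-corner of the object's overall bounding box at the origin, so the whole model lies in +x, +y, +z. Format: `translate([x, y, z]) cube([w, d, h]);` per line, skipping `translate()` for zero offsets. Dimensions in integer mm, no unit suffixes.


cube([74, 74, 447]);
translate([0, 739, 0]) cube([74, 74, 447]);
translate([1977, 0, 0]) cube([74, 74, 447]);
translate([1977, 739, 0]) cube([74, 74, 447]);
translate([74, 0, 236]) cube([1903, 33, 187]);
translate([74, 780, 236]) cube([1903, 33, 187]);
translate([0, 74, 236]) cube([33, 665, 187]);
translate([2018, 74, 236]) cube([33, 665, 187]);
translate([188, 0, 423]) cube([84, 813, 16]);
translate([386, 0, 423]) cube([84, 813, 16]);
translate([584, 0, 423]) cube([84, 813, 16]);
translate([782, 0, 423]) cube([84, 813, 16]);
translate([980, 0, 423]) cube([84, 813, 16]);
translate([1178, 0, 423]) cube([84, 813, 16]);
translate([1376, 0, 423]) cube([84, 813, 16]);
translate([1574, 0, 423]) cube([84, 813, 16]);
translate([1772, 0, 423]) cube([84, 813, 16]);
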